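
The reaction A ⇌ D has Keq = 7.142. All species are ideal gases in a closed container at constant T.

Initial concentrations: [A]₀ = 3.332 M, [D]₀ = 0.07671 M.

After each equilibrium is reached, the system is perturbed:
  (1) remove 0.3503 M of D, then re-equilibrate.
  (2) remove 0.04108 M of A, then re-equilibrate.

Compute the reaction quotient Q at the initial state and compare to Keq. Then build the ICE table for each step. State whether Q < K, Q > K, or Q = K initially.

Q₀ = 0.02302; Q < K (proceeds forward)

Q₀ = 0.02302 vs Keq = 7.142 ⇒ Q<K, forward
Step 1:
                   A          D
  I            3.332    0.07671
  C           -2.913      2.913
  E           0.4187       2.99
  solve Keq expr → x = 2.913; check Q = 7.142
Then remove 0.3503 M of D.
Step 2:
                   A          D
  I           0.4187       2.64
  C         -0.04302    0.04302
  E           0.3756      2.683
  solve Keq expr → x = 0.04302; check Q = 7.142
Then remove 0.04108 M of A.
Step 3:
                   A          D
  I           0.3346      2.683
  C          0.03603   -0.03603
  E           0.3706      2.647
  solve Keq expr → x = -0.03603; check Q = 7.142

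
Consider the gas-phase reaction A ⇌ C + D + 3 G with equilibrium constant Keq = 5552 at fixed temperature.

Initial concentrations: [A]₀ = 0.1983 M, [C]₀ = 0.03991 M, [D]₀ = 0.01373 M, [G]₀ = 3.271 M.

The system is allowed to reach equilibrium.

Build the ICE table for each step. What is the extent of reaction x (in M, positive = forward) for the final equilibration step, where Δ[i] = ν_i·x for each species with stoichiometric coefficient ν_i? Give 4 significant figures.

x = 0.1978 M

Q₀ = 0.09671 vs Keq = 5552 ⇒ Q<K, forward
Step 1:
                   A          C          D          G
  init        0.1983    0.03991    0.01373      3.271
  Δ          -0.1978     0.1978     0.1978     0.5933
  eq      5.2252e-04     0.2377     0.2115      3.864
  solve Keq expr → x = 0.1978; check Q = 5552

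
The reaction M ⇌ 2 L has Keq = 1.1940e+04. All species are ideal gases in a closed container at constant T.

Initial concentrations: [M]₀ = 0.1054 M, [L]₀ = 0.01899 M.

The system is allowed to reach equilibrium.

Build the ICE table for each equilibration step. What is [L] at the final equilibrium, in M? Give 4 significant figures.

[L]_eq = 0.2298 M

Q₀ = 0.003421 vs Keq = 1.1940e+04 ⇒ Q<K, forward
Step 1:
                   M          L
  init        0.1054    0.01899
  Δ          -0.1054     0.2108
  eq      4.4221e-06     0.2298
  solve Keq expr → x = 0.1054; check Q = 1.1940e+04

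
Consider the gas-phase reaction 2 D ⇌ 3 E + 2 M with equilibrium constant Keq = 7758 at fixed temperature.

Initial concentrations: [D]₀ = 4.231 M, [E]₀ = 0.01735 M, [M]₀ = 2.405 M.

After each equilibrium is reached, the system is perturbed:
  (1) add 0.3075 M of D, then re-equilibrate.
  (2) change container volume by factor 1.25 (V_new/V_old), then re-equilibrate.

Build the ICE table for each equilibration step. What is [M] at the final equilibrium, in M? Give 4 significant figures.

Q₀ = 1.6875e-06 vs Keq = 7758 ⇒ Q<K, forward
Step 1:
                   D          E          M
  init         4.231    0.01735      2.405
  Δ           -3.446      5.169      3.446
  eq          0.7847      5.187      5.851
  solve Keq expr → x = 1.723; check Q = 7758
Then add 0.3075 M of D.
Step 2:
                   D          E          M
  init         1.092      5.187      5.851
  Δ          -0.2061     0.3092     0.2061
  eq          0.8861      5.496      6.057
  solve Keq expr → x = 0.1031; check Q = 7758
Then change container volume by factor 1.25 (V_new/V_old).
Step 3:
                   D          E          M
  init        0.7089      4.397      4.846
  Δ          -0.1466     0.2199     0.1466
  eq          0.5623      4.617      4.993
  solve Keq expr → x = 0.0733; check Q = 7758

[M]_eq = 4.993 M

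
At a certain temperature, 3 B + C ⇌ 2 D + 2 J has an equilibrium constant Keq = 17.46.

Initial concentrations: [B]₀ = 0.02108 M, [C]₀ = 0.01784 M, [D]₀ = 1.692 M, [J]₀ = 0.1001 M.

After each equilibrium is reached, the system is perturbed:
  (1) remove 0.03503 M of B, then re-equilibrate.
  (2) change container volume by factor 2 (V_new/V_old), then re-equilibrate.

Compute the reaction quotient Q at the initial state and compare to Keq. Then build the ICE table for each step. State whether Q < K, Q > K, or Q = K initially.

Q₀ = 1.7166e+05 vs Keq = 17.46 ⇒ Q>K, reverse
Step 1:
                  B         C         D         J
  I         0.02108   0.01784     1.692    0.1001
  C          0.1083   0.03611  -0.07221  -0.07221
  E          0.1294   0.05395      1.62   0.02789
  solve Keq expr → x = -0.03611; check Q = 17.46
Then remove 0.03503 M of B.
Step 2:
                  B         C         D         J
  I         0.09437   0.05395      1.62   0.02789
  C         0.01031  0.003436 -0.006872 -0.006872
  E          0.1047   0.05738     1.613   0.02102
  solve Keq expr → x = -0.003436; check Q = 17.46
Then change container volume by factor 2 (V_new/V_old).
Step 3:
                  B         C         D         J
  I         0.05234   0.02869    0.8065   0.01051
  C               0         0         0         0
  E         0.05234   0.02869    0.8065   0.01051
  solve Keq expr → x = 0; check Q = 17.46

Q₀ = 1.7166e+05; Q > K (proceeds reverse)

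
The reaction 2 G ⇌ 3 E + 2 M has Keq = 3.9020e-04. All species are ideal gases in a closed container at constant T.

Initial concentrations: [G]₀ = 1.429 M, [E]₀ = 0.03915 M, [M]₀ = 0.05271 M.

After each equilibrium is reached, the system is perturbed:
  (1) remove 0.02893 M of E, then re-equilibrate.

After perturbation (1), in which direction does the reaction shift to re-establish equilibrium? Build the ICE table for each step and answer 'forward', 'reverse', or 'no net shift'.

Q₀ = 8.1643e-08 vs Keq = 3.9020e-04 ⇒ Q<K, forward
Step 1:
                    G           E           M
  I             1.429     0.03915     0.05271
  C           -0.1441      0.2161      0.1441
  E             1.285      0.2553      0.1968
  solve Keq expr → x = 0.07204; check Q = 3.9020e-04
Then remove 0.02893 M of E.
Step 2:
                    G           E           M
  I             1.285      0.2263      0.1968
  C           -0.0118      0.0177      0.0118
  E             1.273       0.244      0.2086
  solve Keq expr → x = 0.005901; check Q = 3.9020e-04

Direction: forward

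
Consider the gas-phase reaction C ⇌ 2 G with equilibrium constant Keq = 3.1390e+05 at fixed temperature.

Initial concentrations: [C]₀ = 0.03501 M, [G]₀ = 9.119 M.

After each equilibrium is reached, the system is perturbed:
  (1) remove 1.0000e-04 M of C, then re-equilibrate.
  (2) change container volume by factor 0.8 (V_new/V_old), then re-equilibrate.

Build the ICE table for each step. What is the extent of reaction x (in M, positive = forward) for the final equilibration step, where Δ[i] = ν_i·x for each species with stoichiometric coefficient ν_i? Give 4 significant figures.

Q₀ = 2375 vs Keq = 3.1390e+05 ⇒ Q<K, forward
Step 1:
                   C          G
  Initial    0.03501      9.119
  Change    -0.03474    0.06948
  Equil   2.6897e-04      9.188
  solve Keq expr → x = 0.03474; check Q = 3.1390e+05
Then remove 1.0000e-04 M of C.
Step 2:
                   C          G
  Initial 1.6897e-04      9.188
  Change  9.9988e-05 -1.9998e-04
  Equil   2.6895e-04      9.188
  solve Keq expr → x = -9.9988e-05; check Q = 3.1390e+05
Then change container volume by factor 0.8 (V_new/V_old).
Step 3:
                   C          G
  Initial 3.3619e-04      11.49
  Change  8.4036e-05 -1.6807e-04
  Equil   4.2023e-04      11.49
  solve Keq expr → x = -8.4036e-05; check Q = 3.1390e+05

x = -8.4036e-05 M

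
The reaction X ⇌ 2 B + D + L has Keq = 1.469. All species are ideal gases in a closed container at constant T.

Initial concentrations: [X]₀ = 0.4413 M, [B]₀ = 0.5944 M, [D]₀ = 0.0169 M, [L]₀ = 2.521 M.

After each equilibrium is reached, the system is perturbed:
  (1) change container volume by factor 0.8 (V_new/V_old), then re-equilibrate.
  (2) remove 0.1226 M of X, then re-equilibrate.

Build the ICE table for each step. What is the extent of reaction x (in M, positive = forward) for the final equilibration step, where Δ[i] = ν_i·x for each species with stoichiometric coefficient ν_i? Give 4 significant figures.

Q₀ = 0.03411 vs Keq = 1.469 ⇒ Q<K, forward
Step 1:
                   X          B          D          L
  Initial     0.4413     0.5944     0.0169      2.521
  Change      -0.163     0.3259      0.163      0.163
  Equil       0.2783     0.9203     0.1799      2.684
  solve Keq expr → x = 0.163; check Q = 1.469
Then change container volume by factor 0.8 (V_new/V_old).
Step 2:
                   X          B          D          L
  Initial     0.3479       1.15     0.2248      3.355
  Change     0.05696    -0.1139   -0.05696   -0.05696
  Equil       0.4049      1.036     0.1679      3.298
  solve Keq expr → x = -0.05696; check Q = 1.469
Then remove 0.1226 M of X.
Step 3:
                   X          B          D          L
  Initial     0.2823      1.036     0.1679      3.298
  Change     0.02555    -0.0511   -0.02555   -0.02555
  Equil       0.3078     0.9854     0.1423      3.272
  solve Keq expr → x = -0.02555; check Q = 1.469

x = -0.02555 M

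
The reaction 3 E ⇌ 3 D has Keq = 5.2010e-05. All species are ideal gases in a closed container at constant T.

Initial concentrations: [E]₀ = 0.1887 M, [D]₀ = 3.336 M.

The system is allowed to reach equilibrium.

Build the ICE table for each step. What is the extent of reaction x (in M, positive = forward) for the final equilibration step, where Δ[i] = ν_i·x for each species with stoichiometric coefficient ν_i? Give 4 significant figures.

x = -1.07 M

Q₀ = 5525 vs Keq = 5.2010e-05 ⇒ Q>K, reverse
Step 1:
                  E         D
  Initial    0.1887     3.336
  Change      3.209    -3.209
  Equil       3.398    0.1268
  solve Keq expr → x = -1.07; check Q = 5.2010e-05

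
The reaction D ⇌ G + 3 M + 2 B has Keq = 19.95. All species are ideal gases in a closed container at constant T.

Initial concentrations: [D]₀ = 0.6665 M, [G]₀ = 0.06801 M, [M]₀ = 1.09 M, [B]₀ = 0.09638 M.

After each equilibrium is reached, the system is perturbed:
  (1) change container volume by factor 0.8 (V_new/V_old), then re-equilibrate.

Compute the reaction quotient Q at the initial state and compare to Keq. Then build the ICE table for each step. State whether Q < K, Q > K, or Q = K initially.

Q₀ = 0.001228; Q < K (proceeds forward)

Q₀ = 0.001228 vs Keq = 19.95 ⇒ Q<K, forward
Step 1:
                    D           G           M           B
  I            0.6665     0.06801        1.09     0.09638
  C           -0.4115      0.4115       1.234      0.8229
  E             0.255      0.4795       2.324      0.9193
  solve Keq expr → x = 0.4115; check Q = 19.95
Then change container volume by factor 0.8 (V_new/V_old).
Step 2:
                    D           G           M           B
  I            0.3188      0.5993       2.905       1.149
  C           0.09593    -0.09593     -0.2878     -0.1919
  E            0.4147      0.5034       2.618      0.9573
  solve Keq expr → x = -0.09593; check Q = 19.95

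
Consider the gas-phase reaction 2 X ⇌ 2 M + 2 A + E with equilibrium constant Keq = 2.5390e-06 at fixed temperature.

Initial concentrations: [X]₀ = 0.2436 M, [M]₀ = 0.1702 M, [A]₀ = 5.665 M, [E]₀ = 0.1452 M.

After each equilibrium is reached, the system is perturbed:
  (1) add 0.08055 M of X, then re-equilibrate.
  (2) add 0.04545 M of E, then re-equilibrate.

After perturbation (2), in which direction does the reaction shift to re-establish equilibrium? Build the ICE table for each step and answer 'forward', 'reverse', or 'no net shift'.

Direction: reverse

Q₀ = 2.275 vs Keq = 2.5390e-06 ⇒ Q>K, reverse
Step 1:
                  X         M         A         E
  I          0.2436    0.1702     5.665    0.1452
  C          0.1697   -0.1697   -0.1697  -0.08486
  E          0.4133 4.8787e-04     5.495   0.06034
  solve Keq expr → x = -0.08486; check Q = 2.5390e-06
Then add 0.08055 M of X.
Step 2:
                  X         M         A         E
  I          0.4939 4.8787e-04     5.495   0.06034
  C       -9.4730e-05 9.4730e-05 9.4730e-05 4.7365e-05
  E          0.4938 5.8260e-04     5.495   0.06039
  solve Keq expr → x = 4.7365e-05; check Q = 2.5390e-06
Then add 0.04545 M of E.
Step 3:
                  X         M         A         E
  I          0.4938 5.8260e-04     5.495    0.1058
  C       1.4223e-04 -1.4223e-04 -1.4223e-04 -7.1117e-05
  E          0.4939 4.4036e-04     5.495    0.1058
  solve Keq expr → x = -7.1117e-05; check Q = 2.5390e-06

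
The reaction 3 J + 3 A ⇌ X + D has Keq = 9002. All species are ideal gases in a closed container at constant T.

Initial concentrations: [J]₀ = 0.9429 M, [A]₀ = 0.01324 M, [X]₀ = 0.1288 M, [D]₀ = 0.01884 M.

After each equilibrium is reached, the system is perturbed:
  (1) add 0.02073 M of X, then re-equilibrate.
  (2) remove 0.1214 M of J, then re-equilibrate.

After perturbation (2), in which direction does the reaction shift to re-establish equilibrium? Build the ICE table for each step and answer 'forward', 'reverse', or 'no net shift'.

Direction: reverse

Q₀ = 1247 vs Keq = 9002 ⇒ Q<K, forward
Step 1:
                   J          A          X          D
  init        0.9429    0.01324     0.1288    0.01884
  Δ        -0.006069  -0.006069   0.002023   0.002023
  eq          0.9368   0.007171     0.1308    0.02086
  solve Keq expr → x = 0.002023; check Q = 9002
Then add 0.02073 M of X.
Step 2:
                   J          A          X          D
  init        0.9368   0.007171     0.1516    0.02086
  Δ       3.4199e-04 3.4199e-04 -1.1400e-04 -1.1400e-04
  eq          0.9372   0.007513     0.1514    0.02075
  solve Keq expr → x = -1.1400e-04; check Q = 9002
Then remove 0.1214 M of J.
Step 3:
                   J          A          X          D
  init        0.8158   0.007513     0.1514    0.02075
  Δ         0.001052   0.001052 -3.5050e-04 -3.5050e-04
  eq          0.8168   0.008564     0.1511     0.0204
  solve Keq expr → x = -3.5050e-04; check Q = 9002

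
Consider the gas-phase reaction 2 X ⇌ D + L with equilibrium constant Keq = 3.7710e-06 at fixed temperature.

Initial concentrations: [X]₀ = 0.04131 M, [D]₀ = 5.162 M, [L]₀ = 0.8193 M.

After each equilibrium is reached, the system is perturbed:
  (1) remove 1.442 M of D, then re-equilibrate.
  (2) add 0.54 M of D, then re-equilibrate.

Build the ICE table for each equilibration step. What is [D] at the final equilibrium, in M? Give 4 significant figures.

Q₀ = 2478 vs Keq = 3.7710e-06 ⇒ Q>K, reverse
Step 1:
                   X          D          L
  I          0.04131      5.162     0.8193
  C            1.639    -0.8193    -0.8193
  E             1.68      4.343 2.4506e-06
  solve Keq expr → x = -0.8193; check Q = 3.7710e-06
Then remove 1.442 M of D.
Step 2:
                   X          D          L
  I             1.68      2.901 2.4506e-06
  C       -2.4364e-06 1.2182e-06 1.2182e-06
  E             1.68      2.901 3.6688e-06
  solve Keq expr → x = 1.2182e-06; check Q = 3.7710e-06
Then add 0.54 M of D.
Step 3:
                   X          D          L
  I             1.68      3.441 3.6688e-06
  C       1.1516e-06 -5.7579e-07 -5.7579e-07
  E             1.68      3.441 3.0930e-06
  solve Keq expr → x = -5.7579e-07; check Q = 3.7710e-06

[D]_eq = 3.441 M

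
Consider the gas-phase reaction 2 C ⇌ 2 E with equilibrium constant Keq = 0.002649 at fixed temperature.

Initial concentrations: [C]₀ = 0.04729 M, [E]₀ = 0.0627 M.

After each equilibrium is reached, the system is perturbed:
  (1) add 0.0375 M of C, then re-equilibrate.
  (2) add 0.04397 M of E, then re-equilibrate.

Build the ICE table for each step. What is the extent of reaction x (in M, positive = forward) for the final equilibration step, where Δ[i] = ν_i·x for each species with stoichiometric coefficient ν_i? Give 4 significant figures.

x = -0.02091 M

Q₀ = 1.758 vs Keq = 0.002649 ⇒ Q>K, reverse
Step 1:
                   C          E
  init       0.04729     0.0627
  Δ          0.05732   -0.05732
  eq          0.1046   0.005384
  solve Keq expr → x = -0.02866; check Q = 0.002649
Then add 0.0375 M of C.
Step 2:
                   C          E
  init        0.1421   0.005384
  Δ        -0.001836   0.001836
  eq          0.1403    0.00722
  solve Keq expr → x = 9.1780e-04; check Q = 0.002649
Then add 0.04397 M of E.
Step 3:
                   C          E
  init        0.1403    0.05119
  Δ          0.04182   -0.04182
  eq          0.1821   0.009372
  solve Keq expr → x = -0.02091; check Q = 0.002649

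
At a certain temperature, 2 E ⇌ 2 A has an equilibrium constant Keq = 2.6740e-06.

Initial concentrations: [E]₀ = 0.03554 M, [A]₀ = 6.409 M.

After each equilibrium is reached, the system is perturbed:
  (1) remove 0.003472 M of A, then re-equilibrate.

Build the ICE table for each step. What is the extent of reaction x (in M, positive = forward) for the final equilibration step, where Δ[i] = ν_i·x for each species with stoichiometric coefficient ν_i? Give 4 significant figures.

Q₀ = 3.2520e+04 vs Keq = 2.6740e-06 ⇒ Q>K, reverse
Step 1:
                   E          A
  Initial    0.03554      6.409
  Change       6.398     -6.398
  Equil        6.434    0.01052
  solve Keq expr → x = -3.199; check Q = 2.6740e-06
Then remove 0.003472 M of A.
Step 2:
                   E          A
  Initial      6.434   0.007049
  Change   -0.003466   0.003466
  Equil        6.431    0.01052
  solve Keq expr → x = 0.001733; check Q = 2.6740e-06

x = 0.001733 M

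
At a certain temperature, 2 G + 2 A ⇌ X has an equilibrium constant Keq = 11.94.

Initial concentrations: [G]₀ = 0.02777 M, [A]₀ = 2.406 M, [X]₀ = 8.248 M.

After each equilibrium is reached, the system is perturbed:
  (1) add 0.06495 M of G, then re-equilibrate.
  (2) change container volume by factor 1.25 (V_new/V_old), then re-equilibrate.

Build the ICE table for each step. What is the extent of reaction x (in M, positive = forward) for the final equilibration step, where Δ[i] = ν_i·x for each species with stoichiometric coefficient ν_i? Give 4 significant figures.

Q₀ = 1848 vs Keq = 11.94 ⇒ Q>K, reverse
Step 1:
                   G          A          X
  init       0.02777      2.406      8.248
  Δ           0.2791     0.2791    -0.1396
  eq          0.3069      2.685      8.108
  solve Keq expr → x = -0.1396; check Q = 11.94
Then add 0.06495 M of G.
Step 2:
                   G          A          X
  init        0.3719      2.685      8.108
  Δ         -0.05766   -0.05766    0.02883
  eq          0.3142      2.627      8.137
  solve Keq expr → x = 0.02883; check Q = 11.94
Then change container volume by factor 1.25 (V_new/V_old).
Step 3:
                   G          A          X
  init        0.2514      2.102       6.51
  Δ          0.08514    0.08514   -0.04257
  eq          0.3365      2.187      6.467
  solve Keq expr → x = -0.04257; check Q = 11.94

x = -0.04257 M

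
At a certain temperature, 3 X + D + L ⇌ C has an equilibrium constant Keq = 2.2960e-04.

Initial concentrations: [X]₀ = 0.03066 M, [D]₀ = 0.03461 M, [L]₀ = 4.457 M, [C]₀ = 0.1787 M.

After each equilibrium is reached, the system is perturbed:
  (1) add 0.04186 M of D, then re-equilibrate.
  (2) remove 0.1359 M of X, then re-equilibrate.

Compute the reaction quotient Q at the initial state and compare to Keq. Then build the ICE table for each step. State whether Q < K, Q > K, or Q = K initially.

Q₀ = 4.0194e+04; Q > K (proceeds reverse)

Q₀ = 4.0194e+04 vs Keq = 2.2960e-04 ⇒ Q>K, reverse
Step 1:
                    X           D           L           C
  Initial     0.03066     0.03461       4.457      0.1787
  Change        0.536      0.1787      0.1787     -0.1787
  Equil        0.5666      0.2133       4.636  4.1297e-05
  solve Keq expr → x = -0.1787; check Q = 2.2960e-04
Then add 0.04186 M of D.
Step 2:
                    X           D           L           C
  Initial      0.5666      0.2551       4.636  4.1297e-05
  Change  -2.4293e-05 -8.0978e-06 -8.0978e-06  8.0978e-06
  Equil        0.5666      0.2551       4.636  4.9395e-05
  solve Keq expr → x = 8.0978e-06; check Q = 2.2960e-04
Then remove 0.1359 M of X.
Step 3:
                    X           D           L           C
  Initial      0.4307      0.2551       4.636  4.9395e-05
  Change   8.3051e-05  2.7684e-05  2.7684e-05 -2.7684e-05
  Equil        0.4308      0.2551       4.636  2.1711e-05
  solve Keq expr → x = -2.7684e-05; check Q = 2.2960e-04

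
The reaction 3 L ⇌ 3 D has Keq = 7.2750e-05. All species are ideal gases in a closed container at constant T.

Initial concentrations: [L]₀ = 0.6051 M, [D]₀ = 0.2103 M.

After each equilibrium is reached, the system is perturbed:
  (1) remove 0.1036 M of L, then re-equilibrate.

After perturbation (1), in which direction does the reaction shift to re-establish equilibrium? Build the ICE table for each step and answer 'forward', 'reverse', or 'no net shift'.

Direction: reverse

Q₀ = 0.04198 vs Keq = 7.2750e-05 ⇒ Q>K, reverse
Step 1:
                   L          D
  I           0.6051     0.2103
  C           0.1776    -0.1776
  E           0.7827    0.03268
  solve Keq expr → x = -0.05921; check Q = 7.2750e-05
Then remove 0.1036 M of L.
Step 2:
                   L          D
  I           0.6791    0.03268
  C         0.004152  -0.004152
  E           0.6833    0.02852
  solve Keq expr → x = -0.001384; check Q = 7.2750e-05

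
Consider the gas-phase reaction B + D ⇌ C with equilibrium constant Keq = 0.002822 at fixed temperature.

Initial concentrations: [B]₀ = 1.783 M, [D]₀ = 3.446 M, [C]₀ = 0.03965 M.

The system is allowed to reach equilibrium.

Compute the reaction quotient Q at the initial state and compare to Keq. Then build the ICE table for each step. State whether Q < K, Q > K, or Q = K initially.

Q₀ = 0.006453; Q > K (proceeds reverse)

Q₀ = 0.006453 vs Keq = 0.002822 ⇒ Q>K, reverse
Step 1:
                   B          D          C
  init         1.783      3.446    0.03965
  Δ          0.02199    0.02199   -0.02199
  eq           1.805      3.468    0.01766
  solve Keq expr → x = -0.02199; check Q = 0.002822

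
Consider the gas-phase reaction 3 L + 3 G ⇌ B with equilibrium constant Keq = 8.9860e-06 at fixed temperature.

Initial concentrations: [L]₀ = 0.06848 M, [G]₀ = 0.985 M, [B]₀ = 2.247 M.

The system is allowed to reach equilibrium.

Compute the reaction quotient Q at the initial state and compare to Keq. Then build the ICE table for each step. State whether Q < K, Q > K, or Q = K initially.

Q₀ = 7322; Q > K (proceeds reverse)

Q₀ = 7322 vs Keq = 8.9860e-06 ⇒ Q>K, reverse
Step 1:
                  L         G         B
  Initial   0.06848     0.985     2.247
  Change      5.487     5.487    -1.829
  Equil       5.556     6.472    0.4179
  solve Keq expr → x = -1.829; check Q = 8.9860e-06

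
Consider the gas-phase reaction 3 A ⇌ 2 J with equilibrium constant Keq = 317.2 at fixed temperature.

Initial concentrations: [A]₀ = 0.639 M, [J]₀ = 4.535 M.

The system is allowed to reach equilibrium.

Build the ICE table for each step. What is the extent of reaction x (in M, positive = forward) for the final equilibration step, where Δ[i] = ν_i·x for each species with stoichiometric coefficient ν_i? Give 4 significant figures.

Q₀ = 78.82 vs Keq = 317.2 ⇒ Q<K, forward
Step 1:
                  A         J
  I           0.639     4.535
  C         -0.2283    0.1522
  E          0.4107     4.687
  solve Keq expr → x = 0.07611; check Q = 317.2

x = 0.07611 M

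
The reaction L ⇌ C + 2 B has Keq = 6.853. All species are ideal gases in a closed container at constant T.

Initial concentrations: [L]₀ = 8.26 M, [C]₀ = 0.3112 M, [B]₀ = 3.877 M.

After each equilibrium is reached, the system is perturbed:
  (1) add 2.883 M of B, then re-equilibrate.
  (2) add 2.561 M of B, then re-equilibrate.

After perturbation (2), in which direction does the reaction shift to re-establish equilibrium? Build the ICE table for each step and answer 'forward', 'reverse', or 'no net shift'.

Direction: reverse

Q₀ = 0.5663 vs Keq = 6.853 ⇒ Q<K, forward
Step 1:
                    L           C           B
  I              8.26      0.3112       3.877
  C             -1.06        1.06       2.121
  E               7.2       1.372       5.998
  solve Keq expr → x = 1.06; check Q = 6.853
Then add 2.883 M of B.
Step 2:
                    L           C           B
  I               7.2       1.372       8.881
  C            0.5142     -0.5142      -1.028
  E             7.714      0.8574       7.852
  solve Keq expr → x = -0.5142; check Q = 6.853
Then add 2.561 M of B.
Step 3:
                    L           C           B
  I             7.714      0.8574       10.41
  C            0.2901     -0.2901     -0.5801
  E             8.004      0.5673       9.833
  solve Keq expr → x = -0.2901; check Q = 6.853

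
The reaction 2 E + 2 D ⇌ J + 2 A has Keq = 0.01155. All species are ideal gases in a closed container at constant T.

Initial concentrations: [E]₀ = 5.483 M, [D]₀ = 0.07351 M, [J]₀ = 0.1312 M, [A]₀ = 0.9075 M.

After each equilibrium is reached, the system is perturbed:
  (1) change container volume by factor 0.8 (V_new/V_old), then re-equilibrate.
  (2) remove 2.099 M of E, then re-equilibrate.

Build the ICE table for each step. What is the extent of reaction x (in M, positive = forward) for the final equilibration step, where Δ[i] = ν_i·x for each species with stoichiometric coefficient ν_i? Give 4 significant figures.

Q₀ = 0.6651 vs Keq = 0.01155 ⇒ Q>K, reverse
Step 1:
                   E          D          J          A
  init         5.483    0.07351     0.1312     0.9075
  Δ           0.1762     0.1762   -0.08809    -0.1762
  eq           5.659     0.2497    0.04311     0.7313
  solve Keq expr → x = -0.08809; check Q = 0.01155
Then change container volume by factor 0.8 (V_new/V_old).
Step 2:
                   E          D          J          A
  init         7.074     0.3121    0.05389     0.9142
  Δ         -0.01256   -0.01256   0.006278    0.01256
  eq           7.061     0.2995    0.06017     0.9267
  solve Keq expr → x = 0.006278; check Q = 0.01155
Then remove 2.099 M of E.
Step 3:
                   E          D          J          A
  init         4.962     0.2995    0.06017     0.9267
  Δ          0.03743    0.03743   -0.01871   -0.03743
  eq               5      0.337    0.04146     0.8893
  solve Keq expr → x = -0.01871; check Q = 0.01155

x = -0.01871 M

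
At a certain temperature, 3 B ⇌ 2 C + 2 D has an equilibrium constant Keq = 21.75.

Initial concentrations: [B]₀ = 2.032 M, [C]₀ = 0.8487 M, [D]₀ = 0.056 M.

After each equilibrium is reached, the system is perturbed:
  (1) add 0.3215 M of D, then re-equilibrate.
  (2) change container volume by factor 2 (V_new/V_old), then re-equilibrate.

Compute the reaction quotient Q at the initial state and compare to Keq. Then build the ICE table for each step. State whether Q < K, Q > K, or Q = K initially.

Q₀ = 2.6922e-04; Q < K (proceeds forward)

Q₀ = 2.6922e-04 vs Keq = 21.75 ⇒ Q<K, forward
Step 1:
                  B         C         D
  init        2.032    0.8487     0.056
  Δ           -1.48    0.9866    0.9866
  eq         0.5521     1.835     1.043
  solve Keq expr → x = 0.4933; check Q = 21.75
Then add 0.3215 M of D.
Step 2:
                  B         C         D
  init       0.5521     1.835     1.364
  Δ         0.07891  -0.05261  -0.05261
  eq         0.6311     1.783     1.311
  solve Keq expr → x = -0.0263; check Q = 21.75
Then change container volume by factor 2 (V_new/V_old).
Step 3:
                  B         C         D
  init       0.3155    0.8913    0.6557
  Δ         -0.0502   0.03347   0.03347
  eq         0.2653    0.9248    0.6892
  solve Keq expr → x = 0.01673; check Q = 21.75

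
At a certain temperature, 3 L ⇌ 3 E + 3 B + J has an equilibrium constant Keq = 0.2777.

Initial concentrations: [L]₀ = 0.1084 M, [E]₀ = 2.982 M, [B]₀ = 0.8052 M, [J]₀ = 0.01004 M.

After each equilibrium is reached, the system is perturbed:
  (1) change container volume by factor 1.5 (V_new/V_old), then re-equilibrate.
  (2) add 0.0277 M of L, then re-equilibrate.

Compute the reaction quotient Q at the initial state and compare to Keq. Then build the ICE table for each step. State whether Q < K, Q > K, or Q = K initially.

Q₀ = 109.1 vs Keq = 0.2777 ⇒ Q>K, reverse
Step 1:
                   L          E          B          J
  init        0.1084      2.982     0.8052    0.01004
  Δ          0.02994   -0.02994   -0.02994  -0.009979
  eq          0.1383      2.952     0.7753 6.1328e-05
  solve Keq expr → x = -0.009979; check Q = 0.2777
Then change container volume by factor 1.5 (V_new/V_old).
Step 2:
                   L          E          B          J
  init       0.09222      1.968     0.5168 4.0885e-05
  Δ       -4.8634e-04 4.8634e-04 4.8634e-04 1.6211e-04
  eq         0.09174      1.969     0.5173 2.0300e-04
  solve Keq expr → x = 1.6211e-04; check Q = 0.2777
Then add 0.0277 M of L.
Step 3:
                   L          E          B          J
  init        0.1194      1.969     0.5173 2.0300e-04
  Δ       -7.0456e-04 7.0456e-04 7.0456e-04 2.3485e-04
  eq          0.1187      1.969      0.518 4.3785e-04
  solve Keq expr → x = 2.3485e-04; check Q = 0.2777

Q₀ = 109.1; Q > K (proceeds reverse)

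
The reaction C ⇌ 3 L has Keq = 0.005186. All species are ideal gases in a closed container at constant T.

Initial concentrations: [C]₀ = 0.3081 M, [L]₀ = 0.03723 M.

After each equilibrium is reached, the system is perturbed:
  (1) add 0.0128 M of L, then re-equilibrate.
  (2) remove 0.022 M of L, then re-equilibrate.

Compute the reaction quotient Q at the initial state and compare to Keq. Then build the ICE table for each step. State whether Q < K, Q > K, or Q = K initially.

Q₀ = 1.6749e-04; Q < K (proceeds forward)

Q₀ = 1.6749e-04 vs Keq = 0.005186 ⇒ Q<K, forward
Step 1:
                   C          L
  Initial     0.3081    0.03723
  Change    -0.02545    0.07636
  Equil       0.2826     0.1136
  solve Keq expr → x = 0.02545; check Q = 0.005186
Then add 0.0128 M of L.
Step 2:
                   C          L
  Initial     0.2826     0.1264
  Change    0.004085   -0.01226
  Equil       0.2867     0.1141
  solve Keq expr → x = -0.004085; check Q = 0.005186
Then remove 0.022 M of L.
Step 3:
                   C          L
  Initial     0.2867    0.09214
  Change    -0.00702    0.02106
  Equil       0.2797     0.1132
  solve Keq expr → x = 0.00702; check Q = 0.005186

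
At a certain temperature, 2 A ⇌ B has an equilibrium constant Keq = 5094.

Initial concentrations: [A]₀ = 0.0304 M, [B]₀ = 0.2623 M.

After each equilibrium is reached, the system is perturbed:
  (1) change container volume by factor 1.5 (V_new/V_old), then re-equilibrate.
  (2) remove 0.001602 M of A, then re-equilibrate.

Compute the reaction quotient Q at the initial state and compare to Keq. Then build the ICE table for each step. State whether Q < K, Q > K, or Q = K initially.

Q₀ = 283.8; Q < K (proceeds forward)

Q₀ = 283.8 vs Keq = 5094 ⇒ Q<K, forward
Step 1:
                   A          B
  Initial     0.0304     0.2623
  Change    -0.02307    0.01153
  Equil     0.007332     0.2738
  solve Keq expr → x = 0.01153; check Q = 5094
Then change container volume by factor 1.5 (V_new/V_old).
Step 2:
                   A          B
  Initial   0.004888     0.1826
  Change     0.00109 -5.4480e-04
  Equil     0.005978      0.182
  solve Keq expr → x = -5.4480e-04; check Q = 5094
Then remove 0.001602 M of A.
Step 3:
                   A          B
  Initial   0.004376      0.182
  Change    0.001589 -7.9447e-04
  Equil     0.005964     0.1812
  solve Keq expr → x = -7.9447e-04; check Q = 5094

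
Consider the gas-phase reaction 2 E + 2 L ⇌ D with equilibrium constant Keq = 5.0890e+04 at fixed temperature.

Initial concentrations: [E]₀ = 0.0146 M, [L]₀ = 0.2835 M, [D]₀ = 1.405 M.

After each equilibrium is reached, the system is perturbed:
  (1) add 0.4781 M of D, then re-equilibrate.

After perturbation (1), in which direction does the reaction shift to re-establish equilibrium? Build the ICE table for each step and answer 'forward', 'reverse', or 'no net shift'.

Q₀ = 8.2010e+04 vs Keq = 5.0890e+04 ⇒ Q>K, reverse
Step 1:
                   E          L          D
  init        0.0146     0.2835      1.405
  Δ         0.003684   0.003684  -0.001842
  eq         0.01828     0.2872      1.403
  solve Keq expr → x = -0.001842; check Q = 5.0890e+04
Then add 0.4781 M of D.
Step 2:
                   E          L          D
  init       0.01828     0.2872      1.881
  Δ         0.002684   0.002684  -0.001342
  eq         0.02097     0.2899       1.88
  solve Keq expr → x = -0.001342; check Q = 5.0890e+04

Direction: reverse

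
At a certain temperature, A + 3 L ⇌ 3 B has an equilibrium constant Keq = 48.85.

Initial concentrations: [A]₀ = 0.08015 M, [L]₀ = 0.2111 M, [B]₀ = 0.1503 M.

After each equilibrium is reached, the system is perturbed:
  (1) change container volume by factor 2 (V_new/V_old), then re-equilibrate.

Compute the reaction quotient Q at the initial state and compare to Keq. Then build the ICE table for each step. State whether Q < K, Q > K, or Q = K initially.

Q₀ = 4.503 vs Keq = 48.85 ⇒ Q<K, forward
Step 1:
                  A         L         B
  I         0.08015    0.2111    0.1503
  C        -0.02072  -0.06216   0.06216
  E         0.05943    0.1489    0.2125
  solve Keq expr → x = 0.02072; check Q = 48.85
Then change container volume by factor 2 (V_new/V_old).
Step 2:
                  A         L         B
  I         0.02971   0.07447    0.1062
  C        0.002953  0.008859 -0.008859
  E         0.03267   0.08333   0.09737
  solve Keq expr → x = -0.002953; check Q = 48.85

Q₀ = 4.503; Q < K (proceeds forward)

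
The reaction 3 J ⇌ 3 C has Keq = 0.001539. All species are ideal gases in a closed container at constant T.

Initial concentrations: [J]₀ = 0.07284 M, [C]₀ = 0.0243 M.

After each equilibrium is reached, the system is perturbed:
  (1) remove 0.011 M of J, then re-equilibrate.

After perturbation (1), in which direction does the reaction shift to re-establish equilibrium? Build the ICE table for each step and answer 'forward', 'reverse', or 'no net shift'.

Direction: reverse

Q₀ = 0.03713 vs Keq = 0.001539 ⇒ Q>K, reverse
Step 1:
                   J          C
  Initial    0.07284     0.0243
  Change     0.01425   -0.01425
  Equil      0.08709    0.01005
  solve Keq expr → x = -0.004749; check Q = 0.001539
Then remove 0.011 M of J.
Step 2:
                   J          C
  Initial    0.07609    0.01005
  Change    0.001139  -0.001139
  Equil      0.07722   0.008916
  solve Keq expr → x = -3.7952e-04; check Q = 0.001539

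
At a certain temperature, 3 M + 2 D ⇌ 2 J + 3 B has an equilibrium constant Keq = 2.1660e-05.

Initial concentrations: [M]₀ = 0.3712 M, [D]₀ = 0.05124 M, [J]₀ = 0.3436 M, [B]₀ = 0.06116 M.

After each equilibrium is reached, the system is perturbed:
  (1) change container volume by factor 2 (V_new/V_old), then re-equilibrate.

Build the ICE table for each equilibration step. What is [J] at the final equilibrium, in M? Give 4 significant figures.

[J]_eq = 0.1531 M

Q₀ = 0.2011 vs Keq = 2.1660e-05 ⇒ Q>K, reverse
Step 1:
                   M          D          J          B
  I           0.3712    0.05124     0.3436    0.06116
  C          0.05595     0.0373    -0.0373   -0.05595
  E           0.4272    0.08854     0.3063   0.005206
  solve Keq expr → x = -0.01865; check Q = 2.1660e-05
Then change container volume by factor 2 (V_new/V_old).
Step 2:
                   M          D          J          B
  I           0.2136    0.04427     0.1531   0.002603
  C                0          0          0          0
  E           0.2136    0.04427     0.1531   0.002603
  solve Keq expr → x = 0; check Q = 2.1660e-05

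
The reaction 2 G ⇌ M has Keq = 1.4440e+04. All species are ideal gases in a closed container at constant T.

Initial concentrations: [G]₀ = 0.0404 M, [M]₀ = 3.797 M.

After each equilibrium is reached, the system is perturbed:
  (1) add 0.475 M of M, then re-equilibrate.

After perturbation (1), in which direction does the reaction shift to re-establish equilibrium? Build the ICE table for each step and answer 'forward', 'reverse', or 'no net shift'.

Q₀ = 2326 vs Keq = 1.4440e+04 ⇒ Q<K, forward
Step 1:
                   G          M
  Initial     0.0404      3.797
  Change    -0.02416    0.01208
  Equil      0.01624      3.809
  solve Keq expr → x = 0.01208; check Q = 1.4440e+04
Then add 0.475 M of M.
Step 2:
                   G          M
  Initial    0.01624      4.284
  Change  9.8194e-04 -4.9097e-04
  Equil      0.01722      4.284
  solve Keq expr → x = -4.9097e-04; check Q = 1.4440e+04

Direction: reverse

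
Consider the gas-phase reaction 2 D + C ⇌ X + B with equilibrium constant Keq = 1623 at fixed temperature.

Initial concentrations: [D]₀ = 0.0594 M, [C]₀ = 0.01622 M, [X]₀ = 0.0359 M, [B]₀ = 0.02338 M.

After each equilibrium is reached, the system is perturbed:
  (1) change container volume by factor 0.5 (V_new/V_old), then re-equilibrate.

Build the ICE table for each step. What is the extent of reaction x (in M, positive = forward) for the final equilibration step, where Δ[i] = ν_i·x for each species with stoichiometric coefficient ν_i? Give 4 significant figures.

x = 0.0012 M

Q₀ = 14.67 vs Keq = 1623 ⇒ Q<K, forward
Step 1:
                   D          C          X          B
  init        0.0594    0.01622     0.0359    0.02338
  Δ         -0.02972   -0.01486    0.01486    0.01486
  eq         0.02968   0.001358    0.05076    0.03824
  solve Keq expr → x = 0.01486; check Q = 1623
Then change container volume by factor 0.5 (V_new/V_old).
Step 2:
                   D          C          X          B
  init       0.05935   0.002716     0.1015    0.07648
  Δ        -0.002401    -0.0012     0.0012     0.0012
  eq         0.05695   0.001516     0.1027    0.07768
  solve Keq expr → x = 0.0012; check Q = 1623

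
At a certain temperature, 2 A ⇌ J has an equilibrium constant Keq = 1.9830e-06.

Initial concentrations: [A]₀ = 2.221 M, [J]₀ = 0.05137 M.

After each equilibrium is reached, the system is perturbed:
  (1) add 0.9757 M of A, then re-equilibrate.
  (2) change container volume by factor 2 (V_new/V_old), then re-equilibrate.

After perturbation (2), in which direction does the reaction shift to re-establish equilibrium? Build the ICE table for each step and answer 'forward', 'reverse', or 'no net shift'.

Direction: reverse

Q₀ = 0.01041 vs Keq = 1.9830e-06 ⇒ Q>K, reverse
Step 1:
                  A         J
  Initial     2.221   0.05137
  Change     0.1027  -0.05136
  Equil       2.324 1.0708e-05
  solve Keq expr → x = -0.05136; check Q = 1.9830e-06
Then add 0.9757 M of A.
Step 2:
                  A         J
  Initial     3.299 1.0708e-05
  Change  -2.1759e-05 1.0879e-05
  Equil       3.299 2.1587e-05
  solve Keq expr → x = 1.0879e-05; check Q = 1.9830e-06
Then change container volume by factor 2 (V_new/V_old).
Step 3:
                  A         J
  Initial      1.65 1.0793e-05
  Change  1.0793e-05 -5.3967e-06
  Equil        1.65 5.3968e-06
  solve Keq expr → x = -5.3967e-06; check Q = 1.9830e-06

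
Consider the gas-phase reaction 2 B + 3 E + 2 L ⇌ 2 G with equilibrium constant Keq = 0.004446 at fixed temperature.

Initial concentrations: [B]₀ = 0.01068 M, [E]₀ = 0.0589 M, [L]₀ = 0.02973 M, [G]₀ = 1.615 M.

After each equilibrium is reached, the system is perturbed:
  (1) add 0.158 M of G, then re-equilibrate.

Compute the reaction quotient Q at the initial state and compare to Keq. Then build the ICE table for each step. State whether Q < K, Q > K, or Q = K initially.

Q₀ = 1.2661e+11; Q > K (proceeds reverse)

Q₀ = 1.2661e+11 vs Keq = 0.004446 ⇒ Q>K, reverse
Step 1:
                   B          E          L          G
  init       0.01068     0.0589    0.02973      1.615
  Δ            1.291      1.937      1.291     -1.291
  eq           1.302      1.996      1.321     0.3235
  solve Keq expr → x = -0.6457; check Q = 0.004446
Then add 0.158 M of G.
Step 2:
                   B          E          L          G
  init         1.302      1.996      1.321     0.4815
  Δ          0.08201      0.123    0.08201   -0.08201
  eq           1.384      2.119      1.403     0.3995
  solve Keq expr → x = -0.041; check Q = 0.004446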